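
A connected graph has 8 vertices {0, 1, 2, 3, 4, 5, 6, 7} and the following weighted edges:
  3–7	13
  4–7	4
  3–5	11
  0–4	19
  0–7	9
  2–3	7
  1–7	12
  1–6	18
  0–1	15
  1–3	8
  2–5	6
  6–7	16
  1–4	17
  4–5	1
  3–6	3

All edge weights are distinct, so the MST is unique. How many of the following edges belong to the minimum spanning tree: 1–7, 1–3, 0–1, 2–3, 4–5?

3

Kruskal's algorithm — process edges by increasing weight (ties by edge label):
4–5 (1): add — endpoints in different components.
3–6 (3): add — endpoints in different components.
4–7 (4): add — endpoints in different components.
2–5 (6): add — endpoints in different components.
2–3 (7): add — endpoints in different components.
1–3 (8): add — endpoints in different components.
0–7 (9): add — endpoints in different components.
MST edge set: {4–5, 3–6, 4–7, 2–5, 2–3, 1–3, 0–7}.
Of the listed edges, {1–3, 2–3, 4–5} are in the MST → 3.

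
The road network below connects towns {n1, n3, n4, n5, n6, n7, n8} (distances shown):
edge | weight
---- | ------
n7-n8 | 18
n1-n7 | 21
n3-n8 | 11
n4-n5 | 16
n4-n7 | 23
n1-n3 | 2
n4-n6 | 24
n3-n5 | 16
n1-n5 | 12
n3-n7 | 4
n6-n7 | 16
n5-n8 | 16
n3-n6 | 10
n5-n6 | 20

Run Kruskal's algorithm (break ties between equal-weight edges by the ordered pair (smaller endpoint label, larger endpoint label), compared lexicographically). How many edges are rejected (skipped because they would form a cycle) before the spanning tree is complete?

1

Kruskal: consider edges lightest-first.
n1-n3 (2): add. Components now {n6} {n5} {n7} {n1,n3} {n4} {n8}
n3-n7 (4): add. Components now {n6} {n5} {n1,n3,n7} {n4} {n8}
n3-n6 (10): add. Components now {n1,n3,n6,n7} {n5} {n4} {n8}
n3-n8 (11): add. Components now {n1,n3,n6,n7,n8} {n5} {n4}
n1-n5 (12): add. Components now {n1,n3,n5,n6,n7,n8} {n4}
n3-n5 (16): skip — n5 and n3 already connected.
n4-n5 (16): add. Components now {n1,n3,n4,n5,n6,n7,n8}
Edges rejected before the tree was complete: 1.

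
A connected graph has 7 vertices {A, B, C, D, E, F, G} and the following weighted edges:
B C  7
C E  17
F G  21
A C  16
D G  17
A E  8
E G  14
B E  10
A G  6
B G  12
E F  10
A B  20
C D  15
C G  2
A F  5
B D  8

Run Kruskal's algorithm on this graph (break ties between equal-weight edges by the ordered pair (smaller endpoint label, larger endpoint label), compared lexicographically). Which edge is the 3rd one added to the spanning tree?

A-G

Sort edges by weight, then run Kruskal:
C G (2): add. Components now {A} {B} {C,G} {D} {E} {F}
A F (5): add. Components now {A,F} {B} {C,G} {D} {E}
A G (6): add. Components now {A,C,F,G} {B} {D} {E}
B C (7): add. Components now {A,B,C,F,G} {D} {E}
A E (8): add. Components now {A,B,C,E,F,G} {D}
B D (8): add. Components now {A,B,C,D,E,F,G}
The 3rd edge added is A G.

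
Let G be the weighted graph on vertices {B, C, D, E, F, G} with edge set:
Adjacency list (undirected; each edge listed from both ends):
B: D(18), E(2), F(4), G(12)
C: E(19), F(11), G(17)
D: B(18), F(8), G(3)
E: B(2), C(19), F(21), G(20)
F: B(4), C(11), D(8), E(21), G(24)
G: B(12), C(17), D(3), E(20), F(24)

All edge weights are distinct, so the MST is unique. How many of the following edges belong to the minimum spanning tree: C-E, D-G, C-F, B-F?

Kruskal: consider edges lightest-first.
B-E (2): add — endpoints in different components.
D-G (3): add — endpoints in different components.
B-F (4): add — endpoints in different components.
D-F (8): add — endpoints in different components.
C-F (11): add — endpoints in different components.
MST edge set: {B-E, D-G, B-F, D-F, C-F}.
Of the listed edges, {D-G, C-F, B-F} are in the MST → 3.

3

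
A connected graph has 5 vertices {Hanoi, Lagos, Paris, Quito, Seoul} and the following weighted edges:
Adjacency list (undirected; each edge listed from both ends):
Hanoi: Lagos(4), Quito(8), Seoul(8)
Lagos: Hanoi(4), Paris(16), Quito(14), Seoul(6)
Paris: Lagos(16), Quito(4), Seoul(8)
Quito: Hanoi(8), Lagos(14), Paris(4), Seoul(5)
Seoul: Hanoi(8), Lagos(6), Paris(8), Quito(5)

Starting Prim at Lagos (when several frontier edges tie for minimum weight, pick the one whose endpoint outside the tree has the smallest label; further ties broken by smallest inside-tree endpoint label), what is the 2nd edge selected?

Prim's algorithm from Lagos:
Step 1: cheapest edge leaving the tree is Hanoi–Lagos (4); add Hanoi.
Step 2: cheapest edge leaving the tree is Lagos–Seoul (6); add Seoul.
Step 3: cheapest edge leaving the tree is Quito–Seoul (5); add Quito.
Step 4: cheapest edge leaving the tree is Paris–Quito (4); add Paris.
The 2nd edge added is Lagos–Seoul.

Lagos-Seoul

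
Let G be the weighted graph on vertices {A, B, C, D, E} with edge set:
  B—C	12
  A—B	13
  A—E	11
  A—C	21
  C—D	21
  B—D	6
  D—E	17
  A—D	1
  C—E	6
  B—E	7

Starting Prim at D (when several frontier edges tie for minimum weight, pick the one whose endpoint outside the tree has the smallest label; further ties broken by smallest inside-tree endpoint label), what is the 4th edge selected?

Prim's algorithm from D:
Step 1: frontier [A—D 1, B—D 6, D—E 17, C—D 21] → take A—D (1); add A.
Step 2: frontier [A—E 11, A—B 13, A—C 21, B—D 6, D—E 17, C—D 21] → take B—D (6); add B.
Step 3: frontier [A—E 11, A—C 21, B—E 7, B—C 12, D—E 17, C—D 21] → take B—E (7); add E.
Step 4: frontier [A—C 21, B—C 12, C—D 21, C—E 6] → take C—E (6); add C.
The 4th edge added is C—E.

C-E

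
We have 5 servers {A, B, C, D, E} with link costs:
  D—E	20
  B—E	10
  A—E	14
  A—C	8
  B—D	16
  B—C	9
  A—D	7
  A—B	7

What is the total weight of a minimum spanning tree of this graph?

Kruskal: consider edges lightest-first.
A—B (7): add. Components now {A,B} {C} {D} {E}
A—D (7): add. Components now {A,B,D} {C} {E}
A—C (8): add. Components now {A,B,C,D} {E}
B—C (9): skip — B and C already connected.
B—E (10): add. Components now {A,B,C,D,E}
MST edges: A—B, A—D, A—C, B—E; total weight 7+7+8+10 = 32.

32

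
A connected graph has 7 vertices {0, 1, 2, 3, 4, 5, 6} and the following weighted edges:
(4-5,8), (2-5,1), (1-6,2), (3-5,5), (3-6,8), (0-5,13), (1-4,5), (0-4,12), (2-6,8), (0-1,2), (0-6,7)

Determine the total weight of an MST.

Kruskal's algorithm — process edges by increasing weight (ties by edge label):
2-5 (1): add. Components now {0} {1} {2,5} {3} {4} {6}
0-1 (2): add. Components now {0,1} {2,5} {3} {4} {6}
1-6 (2): add. Components now {0,1,6} {2,5} {3} {4}
1-4 (5): add. Components now {0,1,4,6} {2,5} {3}
3-5 (5): add. Components now {0,1,4,6} {2,3,5}
0-6 (7): skip — 0 and 6 already connected.
2-6 (8): add. Components now {0,1,2,3,4,5,6}
MST edges: 2-5, 0-1, 1-6, 1-4, 3-5, 2-6; total weight 1+2+2+5+5+8 = 23.

23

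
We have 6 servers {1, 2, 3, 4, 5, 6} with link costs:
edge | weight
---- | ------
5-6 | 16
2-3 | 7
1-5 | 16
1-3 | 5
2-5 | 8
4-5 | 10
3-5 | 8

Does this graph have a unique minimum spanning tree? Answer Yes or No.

Kruskal: consider edges lightest-first.
1-3 (5): add. Components now {1,3} {2} {4} {5} {6}
2-3 (7): add. Components now {1,2,3} {4} {5} {6}
2-5 (8): add. Components now {1,2,3,5} {4} {6}
3-5 (8): skip — 3 and 5 already connected.
4-5 (10): add. Components now {1,2,3,4,5} {6}
1-5 (16): skip — 1 and 5 already connected.
5-6 (16): add. Components now {1,2,3,4,5,6}
Non-tree edge 3-5 has weight 8, equal to the heaviest edge on its tree cycle — swapping gives another MST of the same weight. Not unique.

No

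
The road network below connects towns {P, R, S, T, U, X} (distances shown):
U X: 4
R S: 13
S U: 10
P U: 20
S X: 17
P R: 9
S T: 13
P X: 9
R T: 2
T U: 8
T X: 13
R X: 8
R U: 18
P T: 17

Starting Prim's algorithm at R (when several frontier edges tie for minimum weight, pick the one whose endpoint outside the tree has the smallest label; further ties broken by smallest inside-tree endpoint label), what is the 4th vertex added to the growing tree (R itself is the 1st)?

Prim's algorithm from R:
Step 1: cheapest edge leaving the tree is R T (2); add T.
Step 2: cheapest edge leaving the tree is T U (8); add U.
Step 3: cheapest edge leaving the tree is U X (4); add X.
Step 4: cheapest edge leaving the tree is P R (9); add P.
Step 5: cheapest edge leaving the tree is S U (10); add S.
Vertex order: R, T, U, X, P, S. The 4th vertex is X.

X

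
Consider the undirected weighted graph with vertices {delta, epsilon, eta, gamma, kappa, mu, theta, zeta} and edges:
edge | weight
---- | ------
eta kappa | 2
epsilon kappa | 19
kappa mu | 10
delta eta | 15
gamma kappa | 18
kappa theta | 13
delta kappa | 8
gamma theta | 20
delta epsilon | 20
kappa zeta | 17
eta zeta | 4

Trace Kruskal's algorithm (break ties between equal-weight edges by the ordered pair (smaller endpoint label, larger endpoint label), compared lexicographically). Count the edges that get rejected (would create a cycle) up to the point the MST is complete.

2

Sort edges by weight, then run Kruskal:
eta kappa (2): add — endpoints in different components.
eta zeta (4): add — endpoints in different components.
delta kappa (8): add — endpoints in different components.
kappa mu (10): add — endpoints in different components.
kappa theta (13): add — endpoints in different components.
delta eta (15): skip — eta and delta already connected.
kappa zeta (17): skip — kappa and zeta already connected.
gamma kappa (18): add — endpoints in different components.
epsilon kappa (19): add — endpoints in different components.
Edges rejected before the tree was complete: 2.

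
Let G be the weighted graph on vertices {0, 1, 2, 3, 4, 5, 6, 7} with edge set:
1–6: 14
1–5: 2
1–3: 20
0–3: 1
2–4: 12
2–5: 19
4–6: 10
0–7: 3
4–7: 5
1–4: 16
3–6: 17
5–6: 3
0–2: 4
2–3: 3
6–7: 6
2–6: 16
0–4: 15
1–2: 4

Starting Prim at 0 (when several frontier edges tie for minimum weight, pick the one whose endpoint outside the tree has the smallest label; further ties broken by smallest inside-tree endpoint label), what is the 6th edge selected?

5-6

Prim's algorithm from 0:
Step 1: cheapest edge leaving the tree is 0–3 (1); add 3.
Step 2: cheapest edge leaving the tree is 2–3 (3); add 2.
Step 3: cheapest edge leaving the tree is 0–7 (3); add 7.
Step 4: cheapest edge leaving the tree is 1–2 (4); add 1.
Step 5: cheapest edge leaving the tree is 1–5 (2); add 5.
Step 6: cheapest edge leaving the tree is 5–6 (3); add 6.
Step 7: cheapest edge leaving the tree is 4–7 (5); add 4.
The 6th edge added is 5–6.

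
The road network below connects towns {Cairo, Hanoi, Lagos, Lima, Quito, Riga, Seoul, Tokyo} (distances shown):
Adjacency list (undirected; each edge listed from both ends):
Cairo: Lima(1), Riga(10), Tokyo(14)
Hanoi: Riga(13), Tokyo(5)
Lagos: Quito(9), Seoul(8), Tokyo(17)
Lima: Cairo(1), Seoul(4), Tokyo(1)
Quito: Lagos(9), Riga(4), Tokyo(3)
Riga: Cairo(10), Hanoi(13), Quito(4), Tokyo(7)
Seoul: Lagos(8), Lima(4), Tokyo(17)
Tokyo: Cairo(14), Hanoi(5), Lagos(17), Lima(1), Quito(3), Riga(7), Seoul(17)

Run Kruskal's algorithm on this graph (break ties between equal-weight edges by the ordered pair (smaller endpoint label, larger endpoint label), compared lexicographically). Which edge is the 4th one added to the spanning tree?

Kruskal: consider edges lightest-first.
Cairo Lima (1): add — endpoints in different components.
Lima Tokyo (1): add — endpoints in different components.
Quito Tokyo (3): add — endpoints in different components.
Lima Seoul (4): add — endpoints in different components.
Quito Riga (4): add — endpoints in different components.
Hanoi Tokyo (5): add — endpoints in different components.
Riga Tokyo (7): skip — Riga and Tokyo already connected.
Lagos Seoul (8): add — endpoints in different components.
The 4th edge added is Lima Seoul.

Lima-Seoul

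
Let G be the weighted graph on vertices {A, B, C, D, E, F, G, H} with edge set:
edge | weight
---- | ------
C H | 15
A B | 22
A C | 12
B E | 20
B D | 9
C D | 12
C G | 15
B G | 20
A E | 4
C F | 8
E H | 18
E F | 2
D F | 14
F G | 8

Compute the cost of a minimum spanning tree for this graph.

58

Kruskal's algorithm — process edges by increasing weight (ties by edge label):
E F (2): add — endpoints in different components.
A E (4): add — endpoints in different components.
C F (8): add — endpoints in different components.
F G (8): add — endpoints in different components.
B D (9): add — endpoints in different components.
A C (12): skip — A and C already connected.
C D (12): add — endpoints in different components.
D F (14): skip — D and F already connected.
C G (15): skip — C and G already connected.
C H (15): add — endpoints in different components.
MST edges: E F, A E, C F, F G, B D, C D, C H; total weight 2+4+8+8+9+12+15 = 58.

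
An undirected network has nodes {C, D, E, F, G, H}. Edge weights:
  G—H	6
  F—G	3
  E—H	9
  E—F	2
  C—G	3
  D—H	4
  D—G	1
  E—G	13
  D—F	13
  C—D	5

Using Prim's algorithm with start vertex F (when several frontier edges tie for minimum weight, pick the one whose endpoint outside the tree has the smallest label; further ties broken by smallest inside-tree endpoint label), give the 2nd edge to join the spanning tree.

Grow the tree from F using Prim:
Step 1: frontier [E—F 2, F—G 3, D—F 13] → take E—F (2); add E.
Step 2: frontier [E—H 9, E—G 13, F—G 3, D—F 13] → take F—G (3); add G.
Step 3: frontier [E—H 9, D—F 13, D—G 1, C—G 3, G—H 6] → take D—G (1); add D.
Step 4: frontier [D—H 4, C—D 5, E—H 9, C—G 3, G—H 6] → take C—G (3); add C.
Step 5: frontier [D—H 4, E—H 9, G—H 6] → take D—H (4); add H.
The 2nd edge added is F—G.

F-G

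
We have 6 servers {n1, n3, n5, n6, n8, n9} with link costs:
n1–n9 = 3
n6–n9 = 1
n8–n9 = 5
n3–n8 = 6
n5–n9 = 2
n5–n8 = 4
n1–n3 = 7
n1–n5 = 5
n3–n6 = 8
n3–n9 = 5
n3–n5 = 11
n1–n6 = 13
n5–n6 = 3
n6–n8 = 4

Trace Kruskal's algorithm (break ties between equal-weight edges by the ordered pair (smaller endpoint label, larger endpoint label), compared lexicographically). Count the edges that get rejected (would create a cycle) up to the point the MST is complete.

Sort edges by weight, then run Kruskal:
n6–n9 (1): add — endpoints in different components.
n5–n9 (2): add — endpoints in different components.
n1–n9 (3): add — endpoints in different components.
n5–n6 (3): skip — n6 and n5 already connected.
n5–n8 (4): add — endpoints in different components.
n6–n8 (4): skip — n6 and n8 already connected.
n1–n5 (5): skip — n1 and n5 already connected.
n3–n9 (5): add — endpoints in different components.
Edges rejected before the tree was complete: 3.

3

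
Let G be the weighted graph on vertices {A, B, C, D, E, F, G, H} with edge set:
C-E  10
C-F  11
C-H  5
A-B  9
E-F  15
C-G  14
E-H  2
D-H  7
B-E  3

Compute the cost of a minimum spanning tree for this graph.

Grow the tree from H using Prim:
Step 1: cheapest edge leaving the tree is E-H (2); add E.
Step 2: cheapest edge leaving the tree is B-E (3); add B.
Step 3: cheapest edge leaving the tree is C-H (5); add C.
Step 4: cheapest edge leaving the tree is D-H (7); add D.
Step 5: cheapest edge leaving the tree is A-B (9); add A.
Step 6: cheapest edge leaving the tree is C-F (11); add F.
Step 7: cheapest edge leaving the tree is C-G (14); add G.
MST edges: E-H, B-E, C-H, D-H, A-B, C-F, C-G; total weight 2+3+5+7+9+11+14 = 51.

51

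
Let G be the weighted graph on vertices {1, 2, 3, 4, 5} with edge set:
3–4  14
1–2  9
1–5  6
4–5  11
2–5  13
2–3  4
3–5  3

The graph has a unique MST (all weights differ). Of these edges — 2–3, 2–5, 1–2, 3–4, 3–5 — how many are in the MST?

2

Kruskal: consider edges lightest-first.
3–5 (3): add — endpoints in different components.
2–3 (4): add — endpoints in different components.
1–5 (6): add — endpoints in different components.
1–2 (9): skip — 1 and 2 already connected.
4–5 (11): add — endpoints in different components.
MST edge set: {3–5, 2–3, 1–5, 4–5}.
Of the listed edges, {2–3, 3–5} are in the MST → 2.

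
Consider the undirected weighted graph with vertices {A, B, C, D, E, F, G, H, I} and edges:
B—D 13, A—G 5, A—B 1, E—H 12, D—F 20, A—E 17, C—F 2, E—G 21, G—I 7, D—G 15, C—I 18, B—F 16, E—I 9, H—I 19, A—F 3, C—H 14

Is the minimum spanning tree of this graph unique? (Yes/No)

Yes

Kruskal's algorithm — process edges by increasing weight (ties by edge label):
A—B (1): add — endpoints in different components.
C—F (2): add — endpoints in different components.
A—F (3): add — endpoints in different components.
A—G (5): add — endpoints in different components.
G—I (7): add — endpoints in different components.
E—I (9): add — endpoints in different components.
E—H (12): add — endpoints in different components.
B—D (13): add — endpoints in different components.
Every non-tree edge has weight strictly greater than the heaviest edge on the tree path between its endpoints, so the MST is unique.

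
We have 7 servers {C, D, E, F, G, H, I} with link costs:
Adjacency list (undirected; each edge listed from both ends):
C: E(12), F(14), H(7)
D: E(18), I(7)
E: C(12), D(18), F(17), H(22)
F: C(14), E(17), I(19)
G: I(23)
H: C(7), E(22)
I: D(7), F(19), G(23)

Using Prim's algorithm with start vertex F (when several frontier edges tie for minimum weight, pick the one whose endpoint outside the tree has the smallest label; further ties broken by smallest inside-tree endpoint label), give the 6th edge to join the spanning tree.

G-I

Prim, starting at F.
Step 1: frontier [C-F 14, E-F 17, F-I 19] → take C-F (14); add C.
Step 2: frontier [C-H 7, C-E 12, E-F 17, F-I 19] → take C-H (7); add H.
Step 3: frontier [C-E 12, E-F 17, F-I 19, E-H 22] → take C-E (12); add E.
Step 4: frontier [D-E 18, F-I 19] → take D-E (18); add D.
Step 5: frontier [D-I 7, F-I 19] → take D-I (7); add I.
Step 6: frontier [G-I 23] → take G-I (23); add G.
The 6th edge added is G-I.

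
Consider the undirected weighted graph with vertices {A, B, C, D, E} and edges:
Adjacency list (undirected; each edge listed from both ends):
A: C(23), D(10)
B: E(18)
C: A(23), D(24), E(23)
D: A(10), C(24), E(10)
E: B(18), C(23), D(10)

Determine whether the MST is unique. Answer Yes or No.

No

Kruskal's algorithm — process edges by increasing weight (ties by edge label):
A–D (10): add — endpoints in different components.
D–E (10): add — endpoints in different components.
B–E (18): add — endpoints in different components.
A–C (23): add — endpoints in different components.
Non-tree edge C–E has weight 23, equal to the heaviest edge on its tree cycle — swapping gives another MST of the same weight. Not unique.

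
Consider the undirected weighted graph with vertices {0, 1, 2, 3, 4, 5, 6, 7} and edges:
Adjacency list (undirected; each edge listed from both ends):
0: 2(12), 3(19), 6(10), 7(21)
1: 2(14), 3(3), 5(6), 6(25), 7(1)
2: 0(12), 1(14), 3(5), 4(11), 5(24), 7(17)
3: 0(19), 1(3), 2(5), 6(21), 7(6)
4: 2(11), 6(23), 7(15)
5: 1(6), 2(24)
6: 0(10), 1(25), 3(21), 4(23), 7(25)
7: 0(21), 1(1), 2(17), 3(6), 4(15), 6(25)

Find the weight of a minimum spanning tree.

48

Sort edges by weight, then run Kruskal:
1–7 (1): add — endpoints in different components.
1–3 (3): add — endpoints in different components.
2–3 (5): add — endpoints in different components.
1–5 (6): add — endpoints in different components.
3–7 (6): skip — 3 and 7 already connected.
0–6 (10): add — endpoints in different components.
2–4 (11): add — endpoints in different components.
0–2 (12): add — endpoints in different components.
MST edges: 1–7, 1–3, 2–3, 1–5, 0–6, 2–4, 0–2; total weight 1+3+5+6+10+11+12 = 48.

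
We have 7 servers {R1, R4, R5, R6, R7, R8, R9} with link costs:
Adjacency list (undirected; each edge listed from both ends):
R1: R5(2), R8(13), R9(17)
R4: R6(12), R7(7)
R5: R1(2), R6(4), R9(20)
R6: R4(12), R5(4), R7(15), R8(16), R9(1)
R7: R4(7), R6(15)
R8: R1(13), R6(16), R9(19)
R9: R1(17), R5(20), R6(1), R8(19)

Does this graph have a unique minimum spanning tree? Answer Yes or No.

Yes

Sort edges by weight, then run Kruskal:
R6-R9 (1): add. Components now {R6,R9} {R4} {R7} {R5} {R1} {R8}
R1-R5 (2): add. Components now {R6,R9} {R4} {R7} {R1,R5} {R8}
R5-R6 (4): add. Components now {R1,R5,R6,R9} {R4} {R7} {R8}
R4-R7 (7): add. Components now {R1,R5,R6,R9} {R4,R7} {R8}
R4-R6 (12): add. Components now {R1,R4,R5,R6,R7,R9} {R8}
R1-R8 (13): add. Components now {R1,R4,R5,R6,R7,R8,R9}
Every non-tree edge has weight strictly greater than the heaviest edge on the tree path between its endpoints, so the MST is unique.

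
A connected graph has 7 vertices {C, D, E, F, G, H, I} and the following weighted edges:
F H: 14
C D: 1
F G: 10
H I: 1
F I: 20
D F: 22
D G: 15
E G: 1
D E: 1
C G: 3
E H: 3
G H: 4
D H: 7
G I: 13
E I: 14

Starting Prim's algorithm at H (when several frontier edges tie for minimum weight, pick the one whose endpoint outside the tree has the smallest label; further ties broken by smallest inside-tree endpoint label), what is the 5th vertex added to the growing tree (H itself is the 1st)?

C

Grow the tree from H using Prim:
Step 1: cheapest edge leaving the tree is H I (1); add I.
Step 2: cheapest edge leaving the tree is E H (3); add E.
Step 3: cheapest edge leaving the tree is D E (1); add D.
Step 4: cheapest edge leaving the tree is C D (1); add C.
Step 5: cheapest edge leaving the tree is E G (1); add G.
Step 6: cheapest edge leaving the tree is F G (10); add F.
Vertex order: H, I, E, D, C, G, F. The 5th vertex is C.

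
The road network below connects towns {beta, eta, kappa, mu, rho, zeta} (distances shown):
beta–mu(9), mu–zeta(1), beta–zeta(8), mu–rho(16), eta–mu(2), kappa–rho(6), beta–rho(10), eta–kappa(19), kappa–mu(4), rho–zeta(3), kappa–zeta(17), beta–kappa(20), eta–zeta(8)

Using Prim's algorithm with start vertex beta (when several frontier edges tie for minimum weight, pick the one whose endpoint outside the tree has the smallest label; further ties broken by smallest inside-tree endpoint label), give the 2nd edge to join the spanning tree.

Prim, starting at beta.
Step 1: frontier [beta–zeta 8, beta–mu 9, beta–rho 10, beta–kappa 20] → take beta–zeta (8); add zeta.
Step 2: frontier [beta–mu 9, beta–rho 10, beta–kappa 20, mu–zeta 1, rho–zeta 3, eta–zeta 8, kappa–zeta 17] → take mu–zeta (1); add mu.
Step 3: frontier [beta–rho 10, beta–kappa 20, eta–mu 2, kappa–mu 4, mu–rho 16, rho–zeta 3, eta–zeta 8, kappa–zeta 17] → take eta–mu (2); add eta.
Step 4: frontier [beta–rho 10, beta–kappa 20, eta–kappa 19, kappa–mu 4, mu–rho 16, rho–zeta 3, kappa–zeta 17] → take rho–zeta (3); add rho.
Step 5: frontier [beta–kappa 20, eta–kappa 19, kappa–mu 4, kappa–rho 6, kappa–zeta 17] → take kappa–mu (4); add kappa.
The 2nd edge added is mu–zeta.

mu-zeta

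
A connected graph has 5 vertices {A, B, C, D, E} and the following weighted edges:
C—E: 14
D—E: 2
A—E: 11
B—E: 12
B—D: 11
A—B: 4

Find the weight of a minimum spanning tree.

31

Sort edges by weight, then run Kruskal:
D—E (2): add. Components now {A} {B} {C} {D,E}
A—B (4): add. Components now {A,B} {C} {D,E}
A—E (11): add. Components now {A,B,D,E} {C}
B—D (11): skip — B and D already connected.
B—E (12): skip — B and E already connected.
C—E (14): add. Components now {A,B,C,D,E}
MST edges: D—E, A—B, A—E, C—E; total weight 2+4+11+14 = 31.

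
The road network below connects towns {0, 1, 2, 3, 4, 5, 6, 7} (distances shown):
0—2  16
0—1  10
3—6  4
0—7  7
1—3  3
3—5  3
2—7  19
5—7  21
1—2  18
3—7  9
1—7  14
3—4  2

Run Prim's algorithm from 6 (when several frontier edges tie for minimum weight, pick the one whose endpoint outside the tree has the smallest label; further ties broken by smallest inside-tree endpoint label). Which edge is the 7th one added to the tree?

0-2

Prim's algorithm from 6:
Step 1: cheapest edge leaving the tree is 3—6 (4); add 3.
Step 2: cheapest edge leaving the tree is 3—4 (2); add 4.
Step 3: cheapest edge leaving the tree is 1—3 (3); add 1.
Step 4: cheapest edge leaving the tree is 3—5 (3); add 5.
Step 5: cheapest edge leaving the tree is 3—7 (9); add 7.
Step 6: cheapest edge leaving the tree is 0—7 (7); add 0.
Step 7: cheapest edge leaving the tree is 0—2 (16); add 2.
The 7th edge added is 0—2.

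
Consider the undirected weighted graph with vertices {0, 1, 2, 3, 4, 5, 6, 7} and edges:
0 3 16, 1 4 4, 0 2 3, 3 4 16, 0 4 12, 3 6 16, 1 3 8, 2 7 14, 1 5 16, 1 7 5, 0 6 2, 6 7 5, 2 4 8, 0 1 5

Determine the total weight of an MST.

Prim's algorithm from 6:
Step 1: frontier [0 6 2, 6 7 5, 3 6 16] → take 0 6 (2); add 0.
Step 2: frontier [0 2 3, 0 1 5, 0 4 12, 0 3 16, 6 7 5, 3 6 16] → take 0 2 (3); add 2.
Step 3: frontier [0 1 5, 0 4 12, 0 3 16, 2 4 8, 2 7 14, 6 7 5, 3 6 16] → take 0 1 (5); add 1.
Step 4: frontier [0 4 12, 0 3 16, 1 4 4, 1 7 5, 1 3 8, 1 5 16, 2 4 8, 2 7 14, 6 7 5, 3 6 16] → take 1 4 (4); add 4.
Step 5: frontier [0 3 16, 1 7 5, 1 3 8, 1 5 16, 2 7 14, 3 4 16, 6 7 5, 3 6 16] → take 1 7 (5); add 7.
Step 6: frontier [0 3 16, 1 3 8, 1 5 16, 3 4 16, 3 6 16] → take 1 3 (8); add 3.
Step 7: frontier [1 5 16] → take 1 5 (16); add 5.
MST edges: 0 6, 0 2, 0 1, 1 4, 1 7, 1 3, 1 5; total weight 2+3+5+4+5+8+16 = 43.

43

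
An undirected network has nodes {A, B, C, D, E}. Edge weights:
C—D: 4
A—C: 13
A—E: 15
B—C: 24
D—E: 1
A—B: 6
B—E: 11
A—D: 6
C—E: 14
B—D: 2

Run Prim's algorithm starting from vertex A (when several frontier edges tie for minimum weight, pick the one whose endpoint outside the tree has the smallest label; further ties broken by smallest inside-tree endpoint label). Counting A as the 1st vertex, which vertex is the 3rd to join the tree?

Prim's algorithm from A:
Step 1: cheapest edge leaving the tree is A—B (6); add B.
Step 2: cheapest edge leaving the tree is B—D (2); add D.
Step 3: cheapest edge leaving the tree is D—E (1); add E.
Step 4: cheapest edge leaving the tree is C—D (4); add C.
Vertex order: A, B, D, E, C. The 3rd vertex is D.

D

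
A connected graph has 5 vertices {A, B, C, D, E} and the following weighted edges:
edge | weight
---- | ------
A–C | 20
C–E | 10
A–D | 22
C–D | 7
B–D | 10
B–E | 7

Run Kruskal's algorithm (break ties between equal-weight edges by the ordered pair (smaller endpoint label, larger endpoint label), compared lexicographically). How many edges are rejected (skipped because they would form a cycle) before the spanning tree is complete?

Kruskal's algorithm — process edges by increasing weight (ties by edge label):
B–E (7): add — endpoints in different components.
C–D (7): add — endpoints in different components.
B–D (10): add — endpoints in different components.
C–E (10): skip — C and E already connected.
A–C (20): add — endpoints in different components.
Edges rejected before the tree was complete: 1.

1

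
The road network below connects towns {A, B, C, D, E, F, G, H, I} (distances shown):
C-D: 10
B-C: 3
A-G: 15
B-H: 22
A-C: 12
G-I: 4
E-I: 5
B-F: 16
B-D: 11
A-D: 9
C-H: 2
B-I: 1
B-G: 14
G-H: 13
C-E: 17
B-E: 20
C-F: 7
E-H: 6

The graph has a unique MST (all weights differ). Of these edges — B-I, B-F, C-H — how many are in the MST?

2

Sort edges by weight, then run Kruskal:
B-I (1): add — endpoints in different components.
C-H (2): add — endpoints in different components.
B-C (3): add — endpoints in different components.
G-I (4): add — endpoints in different components.
E-I (5): add — endpoints in different components.
E-H (6): skip — E and H already connected.
C-F (7): add — endpoints in different components.
A-D (9): add — endpoints in different components.
C-D (10): add — endpoints in different components.
MST edge set: {B-I, C-H, B-C, G-I, E-I, C-F, A-D, C-D}.
Of the listed edges, {B-I, C-H} are in the MST → 2.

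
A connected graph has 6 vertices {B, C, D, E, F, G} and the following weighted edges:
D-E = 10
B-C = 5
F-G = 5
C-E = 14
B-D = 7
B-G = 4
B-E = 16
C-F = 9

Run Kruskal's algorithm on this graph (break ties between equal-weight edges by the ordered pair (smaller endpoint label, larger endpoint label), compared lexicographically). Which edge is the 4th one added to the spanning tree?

Kruskal's algorithm — process edges by increasing weight (ties by edge label):
B-G (4): add — endpoints in different components.
B-C (5): add — endpoints in different components.
F-G (5): add — endpoints in different components.
B-D (7): add — endpoints in different components.
C-F (9): skip — C and F already connected.
D-E (10): add — endpoints in different components.
The 4th edge added is B-D.

B-D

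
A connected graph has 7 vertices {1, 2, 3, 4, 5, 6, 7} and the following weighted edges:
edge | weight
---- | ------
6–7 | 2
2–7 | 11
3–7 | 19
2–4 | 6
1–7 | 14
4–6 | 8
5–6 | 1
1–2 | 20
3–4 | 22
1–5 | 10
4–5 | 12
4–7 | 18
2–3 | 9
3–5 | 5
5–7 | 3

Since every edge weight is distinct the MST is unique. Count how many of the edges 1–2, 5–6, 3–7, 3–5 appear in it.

Kruskal: consider edges lightest-first.
5–6 (1): add. Components now {1} {2} {3} {4} {5,6} {7}
6–7 (2): add. Components now {1} {2} {3} {4} {5,6,7}
5–7 (3): skip — 5 and 7 already connected.
3–5 (5): add. Components now {1} {2} {3,5,6,7} {4}
2–4 (6): add. Components now {1} {2,4} {3,5,6,7}
4–6 (8): add. Components now {1} {2,3,4,5,6,7}
2–3 (9): skip — 2 and 3 already connected.
1–5 (10): add. Components now {1,2,3,4,5,6,7}
MST edge set: {5–6, 6–7, 3–5, 2–4, 4–6, 1–5}.
Of the listed edges, {5–6, 3–5} are in the MST → 2.

2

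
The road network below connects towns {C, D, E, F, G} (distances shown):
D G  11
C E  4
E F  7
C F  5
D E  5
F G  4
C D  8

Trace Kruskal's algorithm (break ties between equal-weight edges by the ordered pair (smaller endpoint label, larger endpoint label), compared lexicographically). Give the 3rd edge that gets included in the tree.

C-F

Kruskal's algorithm — process edges by increasing weight (ties by edge label):
C E (4): add — endpoints in different components.
F G (4): add — endpoints in different components.
C F (5): add — endpoints in different components.
D E (5): add — endpoints in different components.
The 3rd edge added is C F.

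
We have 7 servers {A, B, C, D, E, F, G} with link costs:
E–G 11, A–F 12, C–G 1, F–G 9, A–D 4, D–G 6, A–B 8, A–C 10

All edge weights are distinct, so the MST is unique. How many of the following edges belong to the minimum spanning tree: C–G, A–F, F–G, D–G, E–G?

Kruskal's algorithm — process edges by increasing weight (ties by edge label):
C–G (1): add. Components now {A} {B} {C,G} {D} {E} {F}
A–D (4): add. Components now {A,D} {B} {C,G} {E} {F}
D–G (6): add. Components now {A,C,D,G} {B} {E} {F}
A–B (8): add. Components now {A,B,C,D,G} {E} {F}
F–G (9): add. Components now {A,B,C,D,F,G} {E}
A–C (10): skip — A and C already connected.
E–G (11): add. Components now {A,B,C,D,E,F,G}
MST edge set: {C–G, A–D, D–G, A–B, F–G, E–G}.
Of the listed edges, {C–G, F–G, D–G, E–G} are in the MST → 4.

4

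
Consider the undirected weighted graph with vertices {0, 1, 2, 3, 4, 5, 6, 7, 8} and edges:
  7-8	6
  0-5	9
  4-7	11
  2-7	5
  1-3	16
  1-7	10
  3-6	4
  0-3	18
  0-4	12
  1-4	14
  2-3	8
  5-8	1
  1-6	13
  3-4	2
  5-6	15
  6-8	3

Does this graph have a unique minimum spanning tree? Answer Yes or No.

Yes

Sort edges by weight, then run Kruskal:
5-8 (1): add — endpoints in different components.
3-4 (2): add — endpoints in different components.
6-8 (3): add — endpoints in different components.
3-6 (4): add — endpoints in different components.
2-7 (5): add — endpoints in different components.
7-8 (6): add — endpoints in different components.
2-3 (8): skip — 2 and 3 already connected.
0-5 (9): add — endpoints in different components.
1-7 (10): add — endpoints in different components.
Every non-tree edge has weight strictly greater than the heaviest edge on the tree path between its endpoints, so the MST is unique.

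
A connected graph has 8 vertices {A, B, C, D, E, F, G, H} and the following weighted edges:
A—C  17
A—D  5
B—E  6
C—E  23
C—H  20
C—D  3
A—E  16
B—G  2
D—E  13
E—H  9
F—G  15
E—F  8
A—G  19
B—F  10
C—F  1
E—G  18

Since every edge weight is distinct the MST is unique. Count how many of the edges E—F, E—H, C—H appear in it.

2

Kruskal's algorithm — process edges by increasing weight (ties by edge label):
C—F (1): add — endpoints in different components.
B—G (2): add — endpoints in different components.
C—D (3): add — endpoints in different components.
A—D (5): add — endpoints in different components.
B—E (6): add — endpoints in different components.
E—F (8): add — endpoints in different components.
E—H (9): add — endpoints in different components.
MST edge set: {C—F, B—G, C—D, A—D, B—E, E—F, E—H}.
Of the listed edges, {E—F, E—H} are in the MST → 2.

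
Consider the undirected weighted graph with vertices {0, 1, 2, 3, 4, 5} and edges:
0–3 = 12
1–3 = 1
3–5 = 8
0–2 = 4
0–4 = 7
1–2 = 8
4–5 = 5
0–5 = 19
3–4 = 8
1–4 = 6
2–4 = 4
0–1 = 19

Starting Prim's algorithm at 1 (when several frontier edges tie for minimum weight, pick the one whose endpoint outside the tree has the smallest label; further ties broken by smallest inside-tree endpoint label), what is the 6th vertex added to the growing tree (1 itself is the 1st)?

Prim's algorithm from 1:
Step 1: cheapest edge leaving the tree is 1–3 (1); add 3.
Step 2: cheapest edge leaving the tree is 1–4 (6); add 4.
Step 3: cheapest edge leaving the tree is 2–4 (4); add 2.
Step 4: cheapest edge leaving the tree is 0–2 (4); add 0.
Step 5: cheapest edge leaving the tree is 4–5 (5); add 5.
Vertex order: 1, 3, 4, 2, 0, 5. The 6th vertex is 5.

5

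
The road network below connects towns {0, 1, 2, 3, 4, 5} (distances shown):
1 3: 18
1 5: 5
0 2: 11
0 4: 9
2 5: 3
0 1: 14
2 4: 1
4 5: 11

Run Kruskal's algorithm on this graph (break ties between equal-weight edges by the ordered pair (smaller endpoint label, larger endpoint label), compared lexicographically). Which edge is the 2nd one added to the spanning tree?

2-5

Kruskal: consider edges lightest-first.
2 4 (1): add. Components now {0} {1} {2,4} {3} {5}
2 5 (3): add. Components now {0} {1} {2,4,5} {3}
1 5 (5): add. Components now {0} {1,2,4,5} {3}
0 4 (9): add. Components now {0,1,2,4,5} {3}
0 2 (11): skip — 0 and 2 already connected.
4 5 (11): skip — 4 and 5 already connected.
0 1 (14): skip — 0 and 1 already connected.
1 3 (18): add. Components now {0,1,2,3,4,5}
The 2nd edge added is 2 5.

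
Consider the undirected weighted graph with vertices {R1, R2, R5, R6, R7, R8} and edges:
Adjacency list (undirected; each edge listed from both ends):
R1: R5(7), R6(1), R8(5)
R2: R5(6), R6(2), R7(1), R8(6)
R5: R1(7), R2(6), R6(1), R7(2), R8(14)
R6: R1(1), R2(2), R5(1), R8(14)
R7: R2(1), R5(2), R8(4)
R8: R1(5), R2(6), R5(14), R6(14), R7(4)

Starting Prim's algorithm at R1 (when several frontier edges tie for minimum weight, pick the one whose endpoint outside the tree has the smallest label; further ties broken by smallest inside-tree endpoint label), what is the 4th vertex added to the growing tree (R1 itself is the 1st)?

R2

Grow the tree from R1 using Prim:
Step 1: frontier [R1 R6 1, R1 R8 5, R1 R5 7] → take R1 R6 (1); add R6.
Step 2: frontier [R1 R8 5, R1 R5 7, R5 R6 1, R2 R6 2, R6 R8 14] → take R5 R6 (1); add R5.
Step 3: frontier [R1 R8 5, R5 R7 2, R2 R5 6, R5 R8 14, R2 R6 2, R6 R8 14] → take R2 R6 (2); add R2.
Step 4: frontier [R1 R8 5, R2 R7 1, R2 R8 6, R5 R7 2, R5 R8 14, R6 R8 14] → take R2 R7 (1); add R7.
Step 5: frontier [R1 R8 5, R2 R8 6, R5 R8 14, R6 R8 14, R7 R8 4] → take R7 R8 (4); add R8.
Vertex order: R1, R6, R5, R2, R7, R8. The 4th vertex is R2.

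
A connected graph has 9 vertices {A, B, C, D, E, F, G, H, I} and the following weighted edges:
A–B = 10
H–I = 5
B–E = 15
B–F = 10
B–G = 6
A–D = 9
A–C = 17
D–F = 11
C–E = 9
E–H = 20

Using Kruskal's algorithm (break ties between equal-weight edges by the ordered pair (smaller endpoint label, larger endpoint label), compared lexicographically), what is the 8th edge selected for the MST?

E-H

Kruskal's algorithm — process edges by increasing weight (ties by edge label):
H–I (5): add — endpoints in different components.
B–G (6): add — endpoints in different components.
A–D (9): add — endpoints in different components.
C–E (9): add — endpoints in different components.
A–B (10): add — endpoints in different components.
B–F (10): add — endpoints in different components.
D–F (11): skip — D and F already connected.
B–E (15): add — endpoints in different components.
A–C (17): skip — A and C already connected.
E–H (20): add — endpoints in different components.
The 8th edge added is E–H.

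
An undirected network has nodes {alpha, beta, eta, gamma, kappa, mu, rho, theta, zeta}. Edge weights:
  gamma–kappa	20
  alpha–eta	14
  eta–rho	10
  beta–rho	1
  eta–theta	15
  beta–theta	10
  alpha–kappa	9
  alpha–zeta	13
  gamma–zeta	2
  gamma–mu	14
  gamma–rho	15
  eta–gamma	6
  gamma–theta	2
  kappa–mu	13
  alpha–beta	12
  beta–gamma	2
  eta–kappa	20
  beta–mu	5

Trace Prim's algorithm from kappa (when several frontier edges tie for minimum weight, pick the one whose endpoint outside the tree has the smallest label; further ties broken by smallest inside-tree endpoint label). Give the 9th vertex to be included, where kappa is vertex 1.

Prim's algorithm from kappa:
Step 1: cheapest edge leaving the tree is alpha–kappa (9); add alpha.
Step 2: cheapest edge leaving the tree is alpha–beta (12); add beta.
Step 3: cheapest edge leaving the tree is beta–rho (1); add rho.
Step 4: cheapest edge leaving the tree is beta–gamma (2); add gamma.
Step 5: cheapest edge leaving the tree is gamma–theta (2); add theta.
Step 6: cheapest edge leaving the tree is gamma–zeta (2); add zeta.
Step 7: cheapest edge leaving the tree is beta–mu (5); add mu.
Step 8: cheapest edge leaving the tree is eta–gamma (6); add eta.
Vertex order: kappa, alpha, beta, rho, gamma, theta, zeta, mu, eta. The 9th vertex is eta.

eta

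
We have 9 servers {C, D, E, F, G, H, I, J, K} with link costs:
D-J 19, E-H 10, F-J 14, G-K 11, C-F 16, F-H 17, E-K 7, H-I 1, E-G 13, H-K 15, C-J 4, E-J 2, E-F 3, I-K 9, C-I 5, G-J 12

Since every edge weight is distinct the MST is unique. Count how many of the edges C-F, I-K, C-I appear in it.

1

Kruskal: consider edges lightest-first.
H-I (1): add — endpoints in different components.
E-J (2): add — endpoints in different components.
E-F (3): add — endpoints in different components.
C-J (4): add — endpoints in different components.
C-I (5): add — endpoints in different components.
E-K (7): add — endpoints in different components.
I-K (9): skip — I and K already connected.
E-H (10): skip — E and H already connected.
G-K (11): add — endpoints in different components.
G-J (12): skip — G and J already connected.
E-G (13): skip — E and G already connected.
F-J (14): skip — F and J already connected.
H-K (15): skip — H and K already connected.
C-F (16): skip — C and F already connected.
F-H (17): skip — F and H already connected.
D-J (19): add — endpoints in different components.
MST edge set: {H-I, E-J, E-F, C-J, C-I, E-K, G-K, D-J}.
Of the listed edges, {C-I} are in the MST → 1.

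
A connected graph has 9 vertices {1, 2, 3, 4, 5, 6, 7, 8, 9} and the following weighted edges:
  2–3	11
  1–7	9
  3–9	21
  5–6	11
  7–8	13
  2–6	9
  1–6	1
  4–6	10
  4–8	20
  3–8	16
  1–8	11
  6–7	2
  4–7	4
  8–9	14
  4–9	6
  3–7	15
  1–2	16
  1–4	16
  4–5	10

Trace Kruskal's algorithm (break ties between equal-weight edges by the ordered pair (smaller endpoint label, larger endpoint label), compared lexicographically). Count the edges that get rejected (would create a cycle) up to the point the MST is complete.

Kruskal: consider edges lightest-first.
1–6 (1): add — endpoints in different components.
6–7 (2): add — endpoints in different components.
4–7 (4): add — endpoints in different components.
4–9 (6): add — endpoints in different components.
1–7 (9): skip — 1 and 7 already connected.
2–6 (9): add — endpoints in different components.
4–5 (10): add — endpoints in different components.
4–6 (10): skip — 4 and 6 already connected.
1–8 (11): add — endpoints in different components.
2–3 (11): add — endpoints in different components.
Edges rejected before the tree was complete: 2.

2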